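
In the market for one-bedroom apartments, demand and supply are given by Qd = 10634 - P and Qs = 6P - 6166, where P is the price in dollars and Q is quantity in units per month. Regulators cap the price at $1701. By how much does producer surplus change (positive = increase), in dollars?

In a free market, 10634 - P = 6P - 6166 gives the equilibrium P* = 2400, Q* = 8234.
Since 1701 < 2400, the ceiling is binding.
At P = 1701: Qd = 10634 - 1701 = 8933 and Qs = 6·1701 - 6166 = 4040.
Producer surplus without the control is ½ · (2400 - 3083/3) · 8234 = 16949689/3.
With the ceiling, producers sell 4040 units at 1701, so PS = ½ · (1701 - 3083/3) · 4040 = 4080400/3.
Change in producer surplus = 4080400/3 - 16949689/3 = -4289763.

-4289763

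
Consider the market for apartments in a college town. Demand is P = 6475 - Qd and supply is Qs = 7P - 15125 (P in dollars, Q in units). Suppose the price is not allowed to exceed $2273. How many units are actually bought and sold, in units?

Rearranging demand gives Qd = 6475 - P. Setting quantity demanded equal to quantity supplied, 6475 - P = 7P - 15125, gives P* = 2700 and Q* = 3775.
The ceiling of 2273 is below the equilibrium price 2700, so it binds.
At P = 2273: Qd = 6475 - 2273 = 4202 and Qs = 7·2273 - 15125 = 786.
The quantity actually transacted is the short side, supply: 786.

786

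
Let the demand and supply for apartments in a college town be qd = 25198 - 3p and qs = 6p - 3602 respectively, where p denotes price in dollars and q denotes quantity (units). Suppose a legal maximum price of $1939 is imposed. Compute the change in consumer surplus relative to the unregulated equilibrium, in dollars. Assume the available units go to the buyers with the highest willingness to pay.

587626

Equilibrium: 25198 - 3p = 6p - 3602, so 28800 = 9p and p* = 3200, q* = 15598.
Since 1939 < 3200, the ceiling is binding.
At p = 1939: qd = 25198 - 3·1939 = 19381 and qs = 6·1939 - 3602 = 8032.
Consumer surplus without the control is ½ · (25198/3 - 3200) · 15598 = 121648802/3.
With the ceiling, 8032 units are sold at 1939 (assume they go to the highest-value buyers). The demand price at q = 8032 is 5722, so CS = ½ · [(25198/3 - 1939) + (5722 - 1939)] · 8032 = 123411680/3.
Change in consumer surplus = 123411680/3 - 121648802/3 = 587626.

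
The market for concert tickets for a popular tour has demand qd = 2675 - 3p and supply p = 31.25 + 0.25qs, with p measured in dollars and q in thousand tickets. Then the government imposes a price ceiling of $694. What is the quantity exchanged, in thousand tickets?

1475

Rearranging supply gives qs = 4p - 125. In a free market, 2675 - 3p = 4p - 125 gives the equilibrium p* = 400, q* = 1475.
The ceiling of 694 is above the equilibrium price 400, so it is not binding; the market clears at p* = 400, q* = 1475.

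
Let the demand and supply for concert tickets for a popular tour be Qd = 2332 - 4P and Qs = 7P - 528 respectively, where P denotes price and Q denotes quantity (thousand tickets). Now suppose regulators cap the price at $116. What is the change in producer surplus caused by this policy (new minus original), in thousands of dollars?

-113472

Equilibrium: 2332 - 4P = 7P - 528, so 2860 = 11P and P* = 260, Q* = 1292.
Since 116 < 260, the ceiling is binding.
At P = 116: Qd = 2332 - 4·116 = 1868 and Qs = 7·116 - 528 = 284.
Producer surplus without the control is ½ · (260 - 528/7) · 1292 = 834632/7.
With the ceiling, producers sell 284 units at 116, so PS = ½ · (116 - 528/7) · 284 = 40328/7.
Change in producer surplus = 40328/7 - 834632/7 = -113472.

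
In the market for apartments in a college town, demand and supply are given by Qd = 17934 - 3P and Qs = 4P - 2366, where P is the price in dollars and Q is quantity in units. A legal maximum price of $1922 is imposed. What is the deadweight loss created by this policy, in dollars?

4463592

Setting quantity demanded equal to quantity supplied, 17934 - 3P = 4P - 2366, gives P* = 2900 and Q* = 9234.
Because the ceiling (1922) lies below the market-clearing price, it is binding.
At P = 1922: Qd = 17934 - 3·1922 = 12168 and Qs = 4·1922 - 2366 = 5322.
Quantity traded falls to 5322. At Q = 5322 the demand price is (17934 - 5322)/3 = 4204 and the supply price is (2366 + 5322)/4 = 1922.
Deadweight loss = ½ · (4204 - 1922) · (9234 - 5322) = ½ · 2282 · 3912 = 4463592.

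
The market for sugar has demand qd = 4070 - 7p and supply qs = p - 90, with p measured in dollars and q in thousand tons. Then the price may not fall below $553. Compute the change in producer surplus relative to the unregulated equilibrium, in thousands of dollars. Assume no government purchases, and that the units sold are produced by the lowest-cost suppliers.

Setting quantity demanded equal to quantity supplied, 4070 - 7p = p - 90, gives p* = 520 and q* = 430.
The floor of 553 is above the equilibrium price 520, so it binds.
At p = 553: qd = 4070 - 7·553 = 199 and qs = 553 - 90 = 463.
Producer surplus without the control is ½ · (520 - 90) · 430 = 92450.
With the floor, 199 units are sold at 553. The supply price at q = 199 is 289, so PS = ½ · [(553 - 90) + (553 - 289)] · 199 = 72336.5.
Change in producer surplus = 72336.5 - 92450 = -20113.5.

-20113.5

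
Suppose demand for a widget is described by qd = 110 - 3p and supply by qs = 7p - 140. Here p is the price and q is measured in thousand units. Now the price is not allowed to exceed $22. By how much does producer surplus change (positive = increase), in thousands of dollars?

-73.5

Without the control the market clears where 110 - 3p = 7p - 140, i.e. p* = 25 and q* = 35.
The ceiling of 22 is below the equilibrium price 25, so it binds.
At p = 22: qd = 110 - 3·22 = 44 and qs = 7·22 - 140 = 14.
Producer surplus without the control is ½ · (25 - 20) · 35 = 87.5.
With the ceiling, producers sell 14 units at 22, so PS = ½ · (22 - 20) · 14 = 14.
Change in producer surplus = 14 - 87.5 = -73.5.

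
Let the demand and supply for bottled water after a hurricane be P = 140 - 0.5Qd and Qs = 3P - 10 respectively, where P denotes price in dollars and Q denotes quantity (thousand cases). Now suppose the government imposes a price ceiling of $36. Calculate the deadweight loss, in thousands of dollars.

1815

Rearranging demand gives Qd = 280 - 2P. In a free market, 280 - 2P = 3P - 10 gives the equilibrium P* = 58, Q* = 164.
Since 36 < 58, the ceiling is binding.
At P = 36: Qd = 280 - 2·36 = 208 and Qs = 3·36 - 10 = 98.
Quantity traded falls to 98. At Q = 98 the demand price is (280 - 98)/2 = 91 and the supply price is (10 + 98)/3 = 36.
Deadweight loss = ½ · (91 - 36) · (164 - 98) = ½ · 55 · 66 = 1815.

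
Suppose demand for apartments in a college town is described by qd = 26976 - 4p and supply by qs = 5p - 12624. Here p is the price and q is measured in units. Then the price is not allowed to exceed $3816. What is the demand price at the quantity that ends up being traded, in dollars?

5130

Without the control the market clears where 26976 - 4p = 5p - 12624, i.e. p* = 4400 and q* = 9376.
The ceiling of 3816 is below the equilibrium price 4400, so it binds.
At p = 3816: qd = 26976 - 4·3816 = 11712 and qs = 5·3816 - 12624 = 6456.
Only 6456 units reach the market. On the demand curve, the marginal buyer's willingness to pay at q = 6456 is (26976 - 6456)/4 = 5130.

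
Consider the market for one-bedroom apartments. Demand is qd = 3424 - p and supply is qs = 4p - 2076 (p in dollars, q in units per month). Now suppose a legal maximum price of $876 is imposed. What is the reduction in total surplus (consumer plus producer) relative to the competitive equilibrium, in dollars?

Without the control the market clears where 3424 - p = 4p - 2076, i.e. p* = 1100 and q* = 2324.
Since 876 < 1100, the ceiling is binding.
At p = 876: qd = 3424 - 876 = 2548 and qs = 4·876 - 2076 = 1428.
Quantity traded falls to 1428. At q = 1428 the demand price is 3424 - 1428 = 1996 and the supply price is (2076 + 1428)/4 = 876.
Deadweight loss = ½ · (1996 - 876) · (2324 - 1428) = ½ · 1120 · 896 = 501760.

501760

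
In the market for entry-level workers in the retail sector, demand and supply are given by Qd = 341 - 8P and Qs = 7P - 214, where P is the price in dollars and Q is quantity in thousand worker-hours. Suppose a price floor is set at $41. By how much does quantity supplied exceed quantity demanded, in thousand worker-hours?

60

In a free market, 341 - 8P = 7P - 214 gives the equilibrium P* = 37, Q* = 45.
Because the floor (41) lies above the market-clearing price, it is binding.
At P = 41: Qd = 341 - 8·41 = 13 and Qs = 7·41 - 214 = 73.
Surplus = Qs - Qd = 73 - 13 = 60.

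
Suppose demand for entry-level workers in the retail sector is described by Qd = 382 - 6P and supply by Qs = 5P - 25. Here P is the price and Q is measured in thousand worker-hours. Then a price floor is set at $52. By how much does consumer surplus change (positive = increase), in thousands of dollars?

-1725

Without the control the market clears where 382 - 6P = 5P - 25, i.e. P* = 37 and Q* = 160.
Since 52 > 37, the floor is binding.
At P = 52: Qd = 382 - 6·52 = 70 and Qs = 5·52 - 25 = 235.
Consumer surplus without the control is ½ · (191/3 - 37) · 160 = 6400/3.
With the floor, consumers buy 70 units at 52, so CS = ½ · (191/3 - 52) · 70 = 1225/3.
Change in consumer surplus = 1225/3 - 6400/3 = -1725.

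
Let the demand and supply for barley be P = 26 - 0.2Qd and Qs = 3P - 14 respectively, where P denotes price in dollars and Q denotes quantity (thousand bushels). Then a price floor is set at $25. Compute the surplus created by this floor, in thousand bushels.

Rearranging demand gives Qd = 130 - 5P. In a free market, 130 - 5P = 3P - 14 gives the equilibrium P* = 18, Q* = 40.
Because the floor (25) lies above the market-clearing price, it is binding.
At P = 25: Qd = 130 - 5·25 = 5 and Qs = 3·25 - 14 = 61.
Surplus = Qs - Qd = 61 - 5 = 56.

56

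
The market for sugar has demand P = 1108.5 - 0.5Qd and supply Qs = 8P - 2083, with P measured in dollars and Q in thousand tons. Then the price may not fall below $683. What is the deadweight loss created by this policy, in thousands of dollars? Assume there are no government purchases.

Rearranging demand gives Qd = 2217 - 2P. In a free market, 2217 - 2P = 8P - 2083 gives the equilibrium P* = 430, Q* = 1357.
The floor of 683 is above the equilibrium price 430, so it binds.
At P = 683: Qd = 2217 - 2·683 = 851 and Qs = 8·683 - 2083 = 3381.
Quantity traded falls to 851. At Q = 851 the demand price is (2217 - 851)/2 = 683 and the supply price is (2083 + 851)/8 = 366.75.
Deadweight loss = ½ · (683 - 366.75) · (1357 - 851) = ½ · 316.25 · 506 = 80011.25.

80011.25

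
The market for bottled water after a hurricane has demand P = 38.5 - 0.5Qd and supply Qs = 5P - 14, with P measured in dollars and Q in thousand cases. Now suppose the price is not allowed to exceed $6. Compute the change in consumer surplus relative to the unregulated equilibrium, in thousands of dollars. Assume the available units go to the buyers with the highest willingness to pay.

-194.25

Rearranging demand gives Qd = 77 - 2P. In a free market, 77 - 2P = 5P - 14 gives the equilibrium P* = 13, Q* = 51.
Because the ceiling (6) lies below the market-clearing price, it is binding.
At P = 6: Qd = 77 - 2·6 = 65 and Qs = 5·6 - 14 = 16.
Consumer surplus without the control is ½ · (38.5 - 13) · 51 = 650.25.
With the ceiling, 16 units are sold at 6 (assume they go to the highest-value buyers). The demand price at Q = 16 is 30.5, so CS = ½ · [(38.5 - 6) + (30.5 - 6)] · 16 = 456.
Change in consumer surplus = 456 - 650.25 = -194.25.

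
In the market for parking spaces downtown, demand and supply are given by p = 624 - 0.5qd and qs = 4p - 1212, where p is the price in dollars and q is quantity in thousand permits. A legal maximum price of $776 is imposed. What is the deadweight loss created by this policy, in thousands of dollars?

Rearranging demand gives qd = 1248 - 2p. Without the control the market clears where 1248 - 2p = 4p - 1212, i.e. p* = 410 and q* = 428.
The ceiling of 776 is above the equilibrium price 410, so it is not binding; the market clears at p* = 410, q* = 428.
Since the control does not bind, no trades are prevented and deadweight loss is zero.

0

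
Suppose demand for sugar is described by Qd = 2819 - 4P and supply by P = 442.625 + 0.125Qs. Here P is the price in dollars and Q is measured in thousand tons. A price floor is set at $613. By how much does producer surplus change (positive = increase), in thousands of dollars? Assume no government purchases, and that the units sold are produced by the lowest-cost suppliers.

Rearranging supply gives Qs = 8P - 3541. Setting quantity demanded equal to quantity supplied, 2819 - 4P = 8P - 3541, gives P* = 530 and Q* = 699.
Since 613 > 530, the floor is binding.
At P = 613: Qd = 2819 - 4·613 = 367 and Qs = 8·613 - 3541 = 1363.
Producer surplus without the control is ½ · (530 - 442.625) · 699 = 30537.5625.
With the floor, 367 units are sold at 613. The supply price at Q = 367 is 488.5, so PS = ½ · [(613 - 442.625) + (613 - 488.5)] · 367 = 54109.5625.
Change in producer surplus = 54109.5625 - 30537.5625 = 23572.

23572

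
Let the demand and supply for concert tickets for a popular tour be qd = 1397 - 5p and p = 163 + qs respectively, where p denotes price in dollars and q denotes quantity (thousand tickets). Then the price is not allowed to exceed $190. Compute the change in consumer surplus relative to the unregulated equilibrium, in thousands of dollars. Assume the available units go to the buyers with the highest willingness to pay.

Rearranging supply gives qs = p - 163. Setting quantity demanded equal to quantity supplied, 1397 - 5p = p - 163, gives p* = 260 and q* = 97.
The ceiling of 190 is below the equilibrium price 260, so it binds.
At p = 190: qd = 1397 - 5·190 = 447 and qs = 190 - 163 = 27.
Consumer surplus without the control is ½ · (279.4 - 260) · 97 = 940.9.
With the ceiling, 27 units are sold at 190 (assume they go to the highest-value buyers). The demand price at q = 27 is 274, so CS = ½ · [(279.4 - 190) + (274 - 190)] · 27 = 2340.9.
Change in consumer surplus = 2340.9 - 940.9 = 1400.

1400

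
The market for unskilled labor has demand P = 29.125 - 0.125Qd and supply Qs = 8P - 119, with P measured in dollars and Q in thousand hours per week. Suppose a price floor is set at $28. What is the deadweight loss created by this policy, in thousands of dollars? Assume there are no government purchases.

288

Rearranging demand gives Qd = 233 - 8P. Equilibrium: 233 - 8P = 8P - 119, so 352 = 16P and P* = 22, Q* = 57.
Because the floor (28) lies above the market-clearing price, it is binding.
At P = 28: Qd = 233 - 8·28 = 9 and Qs = 8·28 - 119 = 105.
Quantity traded falls to 9. At Q = 9 the demand price is (233 - 9)/8 = 28 and the supply price is (119 + 9)/8 = 16.
Deadweight loss = ½ · (28 - 16) · (57 - 9) = ½ · 12 · 48 = 288.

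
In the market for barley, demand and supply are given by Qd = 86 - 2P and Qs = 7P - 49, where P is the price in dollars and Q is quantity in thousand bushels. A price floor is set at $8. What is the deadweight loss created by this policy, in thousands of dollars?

Without the control the market clears where 86 - 2P = 7P - 49, i.e. P* = 15 and Q* = 56.
The floor of 8 is below the equilibrium price 15, so it is not binding; the market clears at P* = 15, Q* = 56.
Since the control does not bind, no trades are prevented and deadweight loss is zero.

0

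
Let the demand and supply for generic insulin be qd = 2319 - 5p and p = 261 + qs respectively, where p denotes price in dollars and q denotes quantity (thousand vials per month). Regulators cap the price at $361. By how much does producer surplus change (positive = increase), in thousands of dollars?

-9280.5

Rearranging supply gives qs = p - 261. Without the control the market clears where 2319 - 5p = p - 261, i.e. p* = 430 and q* = 169.
The ceiling of 361 is below the equilibrium price 430, so it binds.
At p = 361: qd = 2319 - 5·361 = 514 and qs = 361 - 261 = 100.
Producer surplus without the control is ½ · (430 - 261) · 169 = 14280.5.
With the ceiling, producers sell 100 units at 361, so PS = ½ · (361 - 261) · 100 = 5000.
Change in producer surplus = 5000 - 14280.5 = -9280.5.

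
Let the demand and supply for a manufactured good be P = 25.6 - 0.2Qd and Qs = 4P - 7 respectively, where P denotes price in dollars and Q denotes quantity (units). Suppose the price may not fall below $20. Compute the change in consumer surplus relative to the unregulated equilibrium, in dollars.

Rearranging demand gives Qd = 128 - 5P. Setting quantity demanded equal to quantity supplied, 128 - 5P = 4P - 7, gives P* = 15 and Q* = 53.
The floor of 20 is above the equilibrium price 15, so it binds.
At P = 20: Qd = 128 - 5·20 = 28 and Qs = 4·20 - 7 = 73.
Consumer surplus without the control is ½ · (25.6 - 15) · 53 = 280.9.
With the floor, consumers buy 28 units at 20, so CS = ½ · (25.6 - 20) · 28 = 78.4.
Change in consumer surplus = 78.4 - 280.9 = -202.5.

-202.5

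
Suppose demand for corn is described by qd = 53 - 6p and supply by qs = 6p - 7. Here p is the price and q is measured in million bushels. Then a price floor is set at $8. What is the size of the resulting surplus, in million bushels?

36

In a free market, 53 - 6p = 6p - 7 gives the equilibrium p* = 5, q* = 23.
Since 8 > 5, the floor is binding.
At p = 8: qd = 53 - 6·8 = 5 and qs = 6·8 - 7 = 41.
Surplus = qs - qd = 41 - 5 = 36.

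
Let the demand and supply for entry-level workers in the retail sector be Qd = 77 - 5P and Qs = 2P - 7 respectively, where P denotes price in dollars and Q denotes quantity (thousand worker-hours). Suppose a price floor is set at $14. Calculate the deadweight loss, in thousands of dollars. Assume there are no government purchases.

Equilibrium: 77 - 5P = 2P - 7, so 84 = 7P and P* = 12, Q* = 17.
Because the floor (14) lies above the market-clearing price, it is binding.
At P = 14: Qd = 77 - 5·14 = 7 and Qs = 2·14 - 7 = 21.
Quantity traded falls to 7. At Q = 7 the demand price is (77 - 7)/5 = 14 and the supply price is (7 + 7)/2 = 7.
Deadweight loss = ½ · (14 - 7) · (17 - 7) = ½ · 7 · 10 = 35.

35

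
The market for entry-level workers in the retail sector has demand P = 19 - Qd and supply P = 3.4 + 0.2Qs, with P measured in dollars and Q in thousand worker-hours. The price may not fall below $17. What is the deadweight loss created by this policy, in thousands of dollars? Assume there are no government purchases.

Rearranging demand gives Qd = 19 - P; rearranging supply gives Qs = 5P - 17. In a free market, 19 - P = 5P - 17 gives the equilibrium P* = 6, Q* = 13.
Because the floor (17) lies above the market-clearing price, it is binding.
At P = 17: Qd = 19 - 17 = 2 and Qs = 5·17 - 17 = 68.
Quantity traded falls to 2. At Q = 2 the demand price is 19 - 2 = 17 and the supply price is (17 + 2)/5 = 3.8.
Deadweight loss = ½ · (17 - 3.8) · (13 - 2) = ½ · 13.2 · 11 = 72.6.

72.6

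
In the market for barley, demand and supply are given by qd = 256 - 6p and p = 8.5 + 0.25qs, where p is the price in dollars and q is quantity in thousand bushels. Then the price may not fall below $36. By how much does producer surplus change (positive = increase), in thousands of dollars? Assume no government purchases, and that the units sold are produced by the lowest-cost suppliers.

Rearranging supply gives qs = 4p - 34. Without the control the market clears where 256 - 6p = 4p - 34, i.e. p* = 29 and q* = 82.
The floor of 36 is above the equilibrium price 29, so it binds.
At p = 36: qd = 256 - 6·36 = 40 and qs = 4·36 - 34 = 110.
Producer surplus without the control is ½ · (29 - 8.5) · 82 = 840.5.
With the floor, 40 units are sold at 36. The supply price at q = 40 is 18.5, so PS = ½ · [(36 - 8.5) + (36 - 18.5)] · 40 = 900.
Change in producer surplus = 900 - 840.5 = 59.5.

59.5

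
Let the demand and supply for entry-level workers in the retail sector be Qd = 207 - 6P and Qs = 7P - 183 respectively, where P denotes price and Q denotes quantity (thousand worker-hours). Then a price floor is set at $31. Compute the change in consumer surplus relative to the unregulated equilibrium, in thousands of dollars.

-24

Without the control the market clears where 207 - 6P = 7P - 183, i.e. P* = 30 and Q* = 27.
The floor of 31 is above the equilibrium price 30, so it binds.
At P = 31: Qd = 207 - 6·31 = 21 and Qs = 7·31 - 183 = 34.
Consumer surplus without the control is ½ · (34.5 - 30) · 27 = 60.75.
With the floor, consumers buy 21 units at 31, so CS = ½ · (34.5 - 31) · 21 = 36.75.
Change in consumer surplus = 36.75 - 60.75 = -24.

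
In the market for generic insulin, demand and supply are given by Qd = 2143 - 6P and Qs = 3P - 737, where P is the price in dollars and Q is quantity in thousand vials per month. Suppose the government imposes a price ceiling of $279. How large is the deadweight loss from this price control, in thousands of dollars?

Equilibrium: 2143 - 6P = 3P - 737, so 2880 = 9P and P* = 320, Q* = 223.
The ceiling of 279 is below the equilibrium price 320, so it binds.
At P = 279: Qd = 2143 - 6·279 = 469 and Qs = 3·279 - 737 = 100.
Quantity traded falls to 100. At Q = 100 the demand price is (2143 - 100)/6 = 340.5 and the supply price is (737 + 100)/3 = 279.
Deadweight loss = ½ · (340.5 - 279) · (223 - 100) = ½ · 61.5 · 123 = 3782.25.

3782.25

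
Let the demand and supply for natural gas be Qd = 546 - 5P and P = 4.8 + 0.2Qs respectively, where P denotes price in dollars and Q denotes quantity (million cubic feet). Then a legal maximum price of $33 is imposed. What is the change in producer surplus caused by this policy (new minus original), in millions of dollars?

-4824

Rearranging supply gives Qs = 5P - 24. Setting quantity demanded equal to quantity supplied, 546 - 5P = 5P - 24, gives P* = 57 and Q* = 261.
Since 33 < 57, the ceiling is binding.
At P = 33: Qd = 546 - 5·33 = 381 and Qs = 5·33 - 24 = 141.
Producer surplus without the control is ½ · (57 - 4.8) · 261 = 6812.1.
With the ceiling, producers sell 141 units at 33, so PS = ½ · (33 - 4.8) · 141 = 1988.1.
Change in producer surplus = 1988.1 - 6812.1 = -4824.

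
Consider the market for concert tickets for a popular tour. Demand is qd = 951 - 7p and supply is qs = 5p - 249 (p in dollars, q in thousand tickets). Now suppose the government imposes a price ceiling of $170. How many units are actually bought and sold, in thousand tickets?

251

Without the control the market clears where 951 - 7p = 5p - 249, i.e. p* = 100 and q* = 251.
The ceiling of 170 is above the equilibrium price 100, so it is not binding; the market clears at p* = 100, q* = 251.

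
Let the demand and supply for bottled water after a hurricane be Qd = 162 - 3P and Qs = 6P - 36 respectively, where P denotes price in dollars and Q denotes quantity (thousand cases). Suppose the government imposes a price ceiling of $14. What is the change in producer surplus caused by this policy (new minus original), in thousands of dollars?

Equilibrium: 162 - 3P = 6P - 36, so 198 = 9P and P* = 22, Q* = 96.
Because the ceiling (14) lies below the market-clearing price, it is binding.
At P = 14: Qd = 162 - 3·14 = 120 and Qs = 6·14 - 36 = 48.
Producer surplus without the control is ½ · (22 - 6) · 96 = 768.
With the ceiling, producers sell 48 units at 14, so PS = ½ · (14 - 6) · 48 = 192.
Change in producer surplus = 192 - 768 = -576.

-576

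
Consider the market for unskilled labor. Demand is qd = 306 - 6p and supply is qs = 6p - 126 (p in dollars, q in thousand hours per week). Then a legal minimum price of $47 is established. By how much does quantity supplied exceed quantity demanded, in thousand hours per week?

132

Setting quantity demanded equal to quantity supplied, 306 - 6p = 6p - 126, gives p* = 36 and q* = 90.
Because the floor (47) lies above the market-clearing price, it is binding.
At p = 47: qd = 306 - 6·47 = 24 and qs = 6·47 - 126 = 156.
Surplus = qs - qd = 156 - 24 = 132.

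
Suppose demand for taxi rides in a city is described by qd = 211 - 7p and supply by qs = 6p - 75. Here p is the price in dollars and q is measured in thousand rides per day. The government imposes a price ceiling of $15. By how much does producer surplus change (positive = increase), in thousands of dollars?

-252

Setting quantity demanded equal to quantity supplied, 211 - 7p = 6p - 75, gives p* = 22 and q* = 57.
Because the ceiling (15) lies below the market-clearing price, it is binding.
At p = 15: qd = 211 - 7·15 = 106 and qs = 6·15 - 75 = 15.
Producer surplus without the control is ½ · (22 - 12.5) · 57 = 270.75.
With the ceiling, producers sell 15 units at 15, so PS = ½ · (15 - 12.5) · 15 = 18.75.
Change in producer surplus = 18.75 - 270.75 = -252.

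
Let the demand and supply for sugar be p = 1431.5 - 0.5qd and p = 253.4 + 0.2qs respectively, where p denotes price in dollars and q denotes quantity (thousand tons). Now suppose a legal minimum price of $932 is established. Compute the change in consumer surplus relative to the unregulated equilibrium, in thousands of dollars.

-458622

Rearranging demand gives qd = 2863 - 2p; rearranging supply gives qs = 5p - 1267. Setting quantity demanded equal to quantity supplied, 2863 - 2p = 5p - 1267, gives p* = 590 and q* = 1683.
Because the floor (932) lies above the market-clearing price, it is binding.
At p = 932: qd = 2863 - 2·932 = 999 and qs = 5·932 - 1267 = 3393.
Consumer surplus without the control is ½ · (1431.5 - 590) · 1683 = 708122.25.
With the floor, consumers buy 999 units at 932, so CS = ½ · (1431.5 - 932) · 999 = 249500.25.
Change in consumer surplus = 249500.25 - 708122.25 = -458622.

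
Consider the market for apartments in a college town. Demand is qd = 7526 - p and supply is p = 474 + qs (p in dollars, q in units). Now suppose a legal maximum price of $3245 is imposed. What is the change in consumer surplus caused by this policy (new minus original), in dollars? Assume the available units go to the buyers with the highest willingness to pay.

1807092.5

Rearranging supply gives qs = p - 474. In a free market, 7526 - p = p - 474 gives the equilibrium p* = 4000, q* = 3526.
The ceiling of 3245 is below the equilibrium price 4000, so it binds.
At p = 3245: qd = 7526 - 3245 = 4281 and qs = 3245 - 474 = 2771.
Consumer surplus without the control is ½ · (7526 - 4000) · 3526 = 6216338.
With the ceiling, 2771 units are sold at 3245 (assume they go to the highest-value buyers). The demand price at q = 2771 is 4755, so CS = ½ · [(7526 - 3245) + (4755 - 3245)] · 2771 = 8023430.5.
Change in consumer surplus = 8023430.5 - 6216338 = 1807092.5.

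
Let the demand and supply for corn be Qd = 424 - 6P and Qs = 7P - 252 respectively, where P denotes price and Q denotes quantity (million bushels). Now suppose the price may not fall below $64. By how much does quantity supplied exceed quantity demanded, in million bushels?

156

Setting quantity demanded equal to quantity supplied, 424 - 6P = 7P - 252, gives P* = 52 and Q* = 112.
The floor of 64 is above the equilibrium price 52, so it binds.
At P = 64: Qd = 424 - 6·64 = 40 and Qs = 7·64 - 252 = 196.
Surplus = Qs - Qd = 196 - 40 = 156.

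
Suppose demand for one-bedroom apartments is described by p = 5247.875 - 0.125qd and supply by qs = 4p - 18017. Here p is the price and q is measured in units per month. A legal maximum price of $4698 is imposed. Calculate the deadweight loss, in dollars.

273612

Rearranging demand gives qd = 41983 - 8p. In a free market, 41983 - 8p = 4p - 18017 gives the equilibrium p* = 5000, q* = 1983.
The ceiling of 4698 is below the equilibrium price 5000, so it binds.
At p = 4698: qd = 41983 - 8·4698 = 4399 and qs = 4·4698 - 18017 = 775.
Quantity traded falls to 775. At q = 775 the demand price is (41983 - 775)/8 = 5151 and the supply price is (18017 + 775)/4 = 4698.
Deadweight loss = ½ · (5151 - 4698) · (1983 - 775) = ½ · 453 · 1208 = 273612.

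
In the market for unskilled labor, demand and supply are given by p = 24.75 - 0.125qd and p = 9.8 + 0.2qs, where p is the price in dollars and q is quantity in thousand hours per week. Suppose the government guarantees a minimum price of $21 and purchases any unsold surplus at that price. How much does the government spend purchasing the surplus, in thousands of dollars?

546

Rearranging demand gives qd = 198 - 8p; rearranging supply gives qs = 5p - 49. Equilibrium: 198 - 8p = 5p - 49, so 247 = 13p and p* = 19, q* = 46.
Because the floor (21) lies above the market-clearing price, it is binding.
At p = 21: qd = 198 - 8·21 = 30 and qs = 5·21 - 49 = 56.
Surplus = qs - qd = 26.
Government expenditure = surplus × support price = 26 × 21 = 546.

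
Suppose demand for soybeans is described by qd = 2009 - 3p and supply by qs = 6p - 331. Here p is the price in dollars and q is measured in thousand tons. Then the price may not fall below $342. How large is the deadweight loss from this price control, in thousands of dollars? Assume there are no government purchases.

15129

Without the control the market clears where 2009 - 3p = 6p - 331, i.e. p* = 260 and q* = 1229.
The floor of 342 is above the equilibrium price 260, so it binds.
At p = 342: qd = 2009 - 3·342 = 983 and qs = 6·342 - 331 = 1721.
Quantity traded falls to 983. At q = 983 the demand price is (2009 - 983)/3 = 342 and the supply price is (331 + 983)/6 = 219.
Deadweight loss = ½ · (342 - 219) · (1229 - 983) = ½ · 123 · 246 = 15129.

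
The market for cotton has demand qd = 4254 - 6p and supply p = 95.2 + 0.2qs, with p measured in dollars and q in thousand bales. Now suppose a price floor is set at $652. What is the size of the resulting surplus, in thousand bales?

2442

Rearranging supply gives qs = 5p - 476. In a free market, 4254 - 6p = 5p - 476 gives the equilibrium p* = 430, q* = 1674.
Since 652 > 430, the floor is binding.
At p = 652: qd = 4254 - 6·652 = 342 and qs = 5·652 - 476 = 2784.
Surplus = qs - qd = 2784 - 342 = 2442.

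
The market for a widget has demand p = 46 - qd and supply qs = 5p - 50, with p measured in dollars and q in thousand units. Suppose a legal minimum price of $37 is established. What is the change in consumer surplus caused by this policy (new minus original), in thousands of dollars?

Rearranging demand gives qd = 46 - p. In a free market, 46 - p = 5p - 50 gives the equilibrium p* = 16, q* = 30.
Since 37 > 16, the floor is binding.
At p = 37: qd = 46 - 37 = 9 and qs = 5·37 - 50 = 135.
Consumer surplus without the control is ½ · (46 - 16) · 30 = 450.
With the floor, consumers buy 9 units at 37, so CS = ½ · (46 - 37) · 9 = 40.5.
Change in consumer surplus = 40.5 - 450 = -409.5.

-409.5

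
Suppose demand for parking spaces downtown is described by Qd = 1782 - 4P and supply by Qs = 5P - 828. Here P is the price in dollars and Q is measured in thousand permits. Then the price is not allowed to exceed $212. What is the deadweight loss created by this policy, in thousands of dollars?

34222.5

Equilibrium: 1782 - 4P = 5P - 828, so 2610 = 9P and P* = 290, Q* = 622.
Because the ceiling (212) lies below the market-clearing price, it is binding.
At P = 212: Qd = 1782 - 4·212 = 934 and Qs = 5·212 - 828 = 232.
Quantity traded falls to 232. At Q = 232 the demand price is (1782 - 232)/4 = 387.5 and the supply price is (828 + 232)/5 = 212.
Deadweight loss = ½ · (387.5 - 212) · (622 - 232) = ½ · 175.5 · 390 = 34222.5.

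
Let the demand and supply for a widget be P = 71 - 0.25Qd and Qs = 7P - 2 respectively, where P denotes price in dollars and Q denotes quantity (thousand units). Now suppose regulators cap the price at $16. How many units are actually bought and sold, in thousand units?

Rearranging demand gives Qd = 284 - 4P. Without the control the market clears where 284 - 4P = 7P - 2, i.e. P* = 26 and Q* = 180.
Since 16 < 26, the ceiling is binding.
At P = 16: Qd = 284 - 4·16 = 220 and Qs = 7·16 - 2 = 110.
The quantity actually transacted is the short side, supply: 110.

110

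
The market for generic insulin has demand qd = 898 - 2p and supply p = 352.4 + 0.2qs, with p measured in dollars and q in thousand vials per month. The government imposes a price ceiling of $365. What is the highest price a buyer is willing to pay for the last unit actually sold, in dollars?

417.5

Rearranging supply gives qs = 5p - 1762. Equilibrium: 898 - 2p = 5p - 1762, so 2660 = 7p and p* = 380, q* = 138.
The ceiling of 365 is below the equilibrium price 380, so it binds.
At p = 365: qd = 898 - 2·365 = 168 and qs = 5·365 - 1762 = 63.
Only 63 units reach the market. On the demand curve, the marginal buyer's willingness to pay at q = 63 is (898 - 63)/2 = 417.5.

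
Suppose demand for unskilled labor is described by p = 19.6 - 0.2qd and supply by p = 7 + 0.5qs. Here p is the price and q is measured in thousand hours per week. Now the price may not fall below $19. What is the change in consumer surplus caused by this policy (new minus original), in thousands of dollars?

-31.5

Rearranging demand gives qd = 98 - 5p; rearranging supply gives qs = 2p - 14. Without the control the market clears where 98 - 5p = 2p - 14, i.e. p* = 16 and q* = 18.
Since 19 > 16, the floor is binding.
At p = 19: qd = 98 - 5·19 = 3 and qs = 2·19 - 14 = 24.
Consumer surplus without the control is ½ · (19.6 - 16) · 18 = 32.4.
With the floor, consumers buy 3 units at 19, so CS = ½ · (19.6 - 19) · 3 = 0.9.
Change in consumer surplus = 0.9 - 32.4 = -31.5.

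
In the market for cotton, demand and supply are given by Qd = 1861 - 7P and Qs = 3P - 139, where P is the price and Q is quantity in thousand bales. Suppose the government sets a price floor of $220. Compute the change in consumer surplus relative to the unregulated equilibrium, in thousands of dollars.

-7820

Equilibrium: 1861 - 7P = 3P - 139, so 2000 = 10P and P* = 200, Q* = 461.
Because the floor (220) lies above the market-clearing price, it is binding.
At P = 220: Qd = 1861 - 7·220 = 321 and Qs = 3·220 - 139 = 521.
Consumer surplus without the control is ½ · (1861/7 - 200) · 461 = 212521/14.
With the floor, consumers buy 321 units at 220, so CS = ½ · (1861/7 - 220) · 321 = 103041/14.
Change in consumer surplus = 103041/14 - 212521/14 = -7820.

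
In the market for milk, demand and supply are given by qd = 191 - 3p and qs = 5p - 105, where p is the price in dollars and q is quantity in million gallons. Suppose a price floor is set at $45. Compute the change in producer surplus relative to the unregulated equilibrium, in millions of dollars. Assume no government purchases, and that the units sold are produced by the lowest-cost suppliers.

Setting quantity demanded equal to quantity supplied, 191 - 3p = 5p - 105, gives p* = 37 and q* = 80.
Because the floor (45) lies above the market-clearing price, it is binding.
At p = 45: qd = 191 - 3·45 = 56 and qs = 5·45 - 105 = 120.
Producer surplus without the control is ½ · (37 - 21) · 80 = 640.
With the floor, 56 units are sold at 45. The supply price at q = 56 is 32.2, so PS = ½ · [(45 - 21) + (45 - 32.2)] · 56 = 1030.4.
Change in producer surplus = 1030.4 - 640 = 390.4.

390.4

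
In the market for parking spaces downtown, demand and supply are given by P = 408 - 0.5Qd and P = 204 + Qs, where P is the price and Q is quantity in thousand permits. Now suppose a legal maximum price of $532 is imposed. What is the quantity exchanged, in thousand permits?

Rearranging demand gives Qd = 816 - 2P; rearranging supply gives Qs = P - 204. Without the control the market clears where 816 - 2P = P - 204, i.e. P* = 340 and Q* = 136.
Since 532 is above P* = 340, the ceiling does not bind and the free-market outcome prevails.

136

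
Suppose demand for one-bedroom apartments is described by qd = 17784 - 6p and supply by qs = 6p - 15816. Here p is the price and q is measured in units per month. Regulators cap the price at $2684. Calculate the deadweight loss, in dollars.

80736

Setting quantity demanded equal to quantity supplied, 17784 - 6p = 6p - 15816, gives p* = 2800 and q* = 984.
Because the ceiling (2684) lies below the market-clearing price, it is binding.
At p = 2684: qd = 17784 - 6·2684 = 1680 and qs = 6·2684 - 15816 = 288.
Quantity traded falls to 288. At q = 288 the demand price is (17784 - 288)/6 = 2916 and the supply price is (15816 + 288)/6 = 2684.
Deadweight loss = ½ · (2916 - 2684) · (984 - 288) = ½ · 232 · 696 = 80736.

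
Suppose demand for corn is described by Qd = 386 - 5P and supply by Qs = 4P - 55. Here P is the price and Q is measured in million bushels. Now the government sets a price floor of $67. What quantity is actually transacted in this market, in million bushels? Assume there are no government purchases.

Without the control the market clears where 386 - 5P = 4P - 55, i.e. P* = 49 and Q* = 141.
The floor of 67 is above the equilibrium price 49, so it binds.
At P = 67: Qd = 386 - 5·67 = 51 and Qs = 4·67 - 55 = 213.
The quantity actually transacted is the short side, demand: 51.

51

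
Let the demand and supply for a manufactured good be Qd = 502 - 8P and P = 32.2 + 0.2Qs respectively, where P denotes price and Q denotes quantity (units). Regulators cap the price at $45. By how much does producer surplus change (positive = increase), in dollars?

Rearranging supply gives Qs = 5P - 161. Without the control the market clears where 502 - 8P = 5P - 161, i.e. P* = 51 and Q* = 94.
Because the ceiling (45) lies below the market-clearing price, it is binding.
At P = 45: Qd = 502 - 8·45 = 142 and Qs = 5·45 - 161 = 64.
Producer surplus without the control is ½ · (51 - 32.2) · 94 = 883.6.
With the ceiling, producers sell 64 units at 45, so PS = ½ · (45 - 32.2) · 64 = 409.6.
Change in producer surplus = 409.6 - 883.6 = -474.

-474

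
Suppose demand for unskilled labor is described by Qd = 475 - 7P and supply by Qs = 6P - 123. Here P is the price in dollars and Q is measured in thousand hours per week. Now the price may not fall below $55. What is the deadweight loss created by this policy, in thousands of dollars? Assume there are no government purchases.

614.25

Equilibrium: 475 - 7P = 6P - 123, so 598 = 13P and P* = 46, Q* = 153.
The floor of 55 is above the equilibrium price 46, so it binds.
At P = 55: Qd = 475 - 7·55 = 90 and Qs = 6·55 - 123 = 207.
Quantity traded falls to 90. At Q = 90 the demand price is (475 - 90)/7 = 55 and the supply price is (123 + 90)/6 = 35.5.
Deadweight loss = ½ · (55 - 35.5) · (153 - 90) = ½ · 19.5 · 63 = 614.25.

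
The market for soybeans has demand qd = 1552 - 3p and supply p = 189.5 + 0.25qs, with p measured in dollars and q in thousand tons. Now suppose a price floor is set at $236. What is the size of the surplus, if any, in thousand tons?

0

Rearranging supply gives qs = 4p - 758. In a free market, 1552 - 3p = 4p - 758 gives the equilibrium p* = 330, q* = 562.
The floor of 236 is below the equilibrium price 330, so it is not binding; the market clears at p* = 330, q* = 562.
Since the control does not bind, there is no surplus.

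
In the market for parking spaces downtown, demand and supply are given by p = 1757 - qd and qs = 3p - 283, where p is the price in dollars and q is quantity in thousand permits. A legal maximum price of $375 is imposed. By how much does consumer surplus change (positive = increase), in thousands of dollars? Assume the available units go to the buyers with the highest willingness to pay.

Rearranging demand gives qd = 1757 - p. Equilibrium: 1757 - p = 3p - 283, so 2040 = 4p and p* = 510, q* = 1247.
Because the ceiling (375) lies below the market-clearing price, it is binding.
At p = 375: qd = 1757 - 375 = 1382 and qs = 3·375 - 283 = 842.
Consumer surplus without the control is ½ · (1757 - 510) · 1247 = 777504.5.
With the ceiling, 842 units are sold at 375 (assume they go to the highest-value buyers). The demand price at q = 842 is 915, so CS = ½ · [(1757 - 375) + (915 - 375)] · 842 = 809162.
Change in consumer surplus = 809162 - 777504.5 = 31657.5.

31657.5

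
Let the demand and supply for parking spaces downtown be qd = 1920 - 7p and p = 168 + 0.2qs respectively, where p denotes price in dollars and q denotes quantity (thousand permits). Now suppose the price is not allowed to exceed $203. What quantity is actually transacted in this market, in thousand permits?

Rearranging supply gives qs = 5p - 840. In a free market, 1920 - 7p = 5p - 840 gives the equilibrium p* = 230, q* = 310.
Since 203 < 230, the ceiling is binding.
At p = 203: qd = 1920 - 7·203 = 499 and qs = 5·203 - 840 = 175.
The quantity actually transacted is the short side, supply: 175.

175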